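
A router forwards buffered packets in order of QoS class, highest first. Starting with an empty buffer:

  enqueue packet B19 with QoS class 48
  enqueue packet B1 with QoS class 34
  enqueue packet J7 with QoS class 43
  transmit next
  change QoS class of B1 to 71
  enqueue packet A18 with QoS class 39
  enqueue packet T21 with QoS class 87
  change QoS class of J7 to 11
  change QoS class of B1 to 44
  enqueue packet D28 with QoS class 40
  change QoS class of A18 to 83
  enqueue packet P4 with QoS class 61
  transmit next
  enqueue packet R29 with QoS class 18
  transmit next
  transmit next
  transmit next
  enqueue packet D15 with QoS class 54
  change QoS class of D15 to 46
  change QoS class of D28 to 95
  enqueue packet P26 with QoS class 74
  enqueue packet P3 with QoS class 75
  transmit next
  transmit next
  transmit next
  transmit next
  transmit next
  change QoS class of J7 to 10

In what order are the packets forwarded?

add B19 (QoS class 48) → {B19:48}
add B1 (QoS class 34) → {B19:48, B1:34}
add J7 (QoS class 43) → {B19:48, J7:43, B1:34}
transmit next → B19; now {J7:43, B1:34}
update B1 to QoS class 71 → {B1:71, J7:43}
add A18 (QoS class 39) → {B1:71, J7:43, A18:39}
add T21 (QoS class 87) → {T21:87, B1:71, J7:43, A18:39}
update J7 to QoS class 11 → {T21:87, B1:71, A18:39, J7:11}
update B1 to QoS class 44 → {T21:87, B1:44, A18:39, J7:11}
add D28 (QoS class 40) → {T21:87, B1:44, D28:40, A18:39, J7:11}
update A18 to QoS class 83 → {T21:87, A18:83, B1:44, D28:40, J7:11}
add P4 (QoS class 61) → {T21:87, A18:83, P4:61, B1:44, D28:40, J7:11}
transmit next → T21; now {A18:83, P4:61, B1:44, D28:40, J7:11}
add R29 (QoS class 18) → {A18:83, P4:61, B1:44, D28:40, R29:18, J7:11}
transmit next → A18; now {P4:61, B1:44, D28:40, R29:18, J7:11}
transmit next → P4; now {B1:44, D28:40, R29:18, J7:11}
transmit next → B1; now {D28:40, R29:18, J7:11}
add D15 (QoS class 54) → {D15:54, D28:40, R29:18, J7:11}
update D15 to QoS class 46 → {D15:46, D28:40, R29:18, J7:11}
update D28 to QoS class 95 → {D28:95, D15:46, R29:18, J7:11}
add P26 (QoS class 74) → {D28:95, P26:74, D15:46, R29:18, J7:11}
add P3 (QoS class 75) → {D28:95, P3:75, P26:74, D15:46, R29:18, J7:11}
transmit next → D28; now {P3:75, P26:74, D15:46, R29:18, J7:11}
transmit next → P3; now {P26:74, D15:46, R29:18, J7:11}
transmit next → P26; now {D15:46, R29:18, J7:11}
transmit next → D15; now {R29:18, J7:11}
transmit next → R29; now {J7:11}
update J7 to QoS class 10 → {J7:10}

[B19, T21, A18, P4, B1, D28, P3, P26, D15, R29]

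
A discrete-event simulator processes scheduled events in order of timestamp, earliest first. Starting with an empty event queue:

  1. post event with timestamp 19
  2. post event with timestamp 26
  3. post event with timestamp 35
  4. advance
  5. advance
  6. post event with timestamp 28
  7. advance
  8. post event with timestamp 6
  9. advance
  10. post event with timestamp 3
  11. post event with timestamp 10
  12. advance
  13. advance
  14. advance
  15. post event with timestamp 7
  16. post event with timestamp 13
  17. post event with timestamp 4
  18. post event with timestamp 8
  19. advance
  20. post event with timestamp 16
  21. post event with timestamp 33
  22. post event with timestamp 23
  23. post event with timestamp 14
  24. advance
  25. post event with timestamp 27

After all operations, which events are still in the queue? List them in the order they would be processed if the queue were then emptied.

insert 19 → {19}
insert 26 → {19, 26}
insert 35 → {19, 26, 35}
advance → 19; now {26, 35}
advance → 26; now {35}
insert 28 → {28, 35}
advance → 28; now {35}
insert 6 → {6, 35}
advance → 6; now {35}
insert 3 → {3, 35}
insert 10 → {3, 10, 35}
advance → 3; now {10, 35}
advance → 10; now {35}
advance → 35; now {}
insert 7 → {7}
insert 13 → {7, 13}
insert 4 → {4, 7, 13}
insert 8 → {4, 7, 8, 13}
advance → 4; now {7, 8, 13}
insert 16 → {7, 8, 13, 16}
insert 33 → {7, 8, 13, 16, 33}
insert 23 → {7, 8, 13, 16, 23, 33}
insert 14 → {7, 8, 13, 14, 16, 23, 33}
advance → 7; now {8, 13, 14, 16, 23, 33}
insert 27 → {8, 13, 14, 16, 23, 27, 33}

[8, 13, 14, 16, 23, 27, 33]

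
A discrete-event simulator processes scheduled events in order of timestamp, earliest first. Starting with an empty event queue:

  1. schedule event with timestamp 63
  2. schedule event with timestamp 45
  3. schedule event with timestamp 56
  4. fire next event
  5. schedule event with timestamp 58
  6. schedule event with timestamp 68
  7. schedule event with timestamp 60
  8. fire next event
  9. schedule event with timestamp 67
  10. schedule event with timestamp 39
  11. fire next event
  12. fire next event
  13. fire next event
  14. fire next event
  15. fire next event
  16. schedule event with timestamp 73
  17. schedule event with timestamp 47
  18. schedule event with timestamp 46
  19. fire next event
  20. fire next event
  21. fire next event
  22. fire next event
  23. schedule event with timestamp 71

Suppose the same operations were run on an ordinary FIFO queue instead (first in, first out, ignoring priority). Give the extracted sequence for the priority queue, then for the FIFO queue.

insert 63 → {63}
insert 45 → {45, 63}
insert 56 → {45, 56, 63}
fire next event → 45; now {56, 63}
insert 58 → {56, 58, 63}
insert 68 → {56, 58, 63, 68}
insert 60 → {56, 58, 60, 63, 68}
fire next event → 56; now {58, 60, 63, 68}
insert 67 → {58, 60, 63, 67, 68}
insert 39 → {39, 58, 60, 63, 67, 68}
fire next event → 39; now {58, 60, 63, 67, 68}
fire next event → 58; now {60, 63, 67, 68}
fire next event → 60; now {63, 67, 68}
fire next event → 63; now {67, 68}
fire next event → 67; now {68}
insert 73 → {68, 73}
insert 47 → {47, 68, 73}
insert 46 → {46, 47, 68, 73}
fire next event → 46; now {47, 68, 73}
fire next event → 47; now {68, 73}
fire next event → 68; now {73}
fire next event → 73; now {}
insert 71 → {71}

priority queue: 45 → 56 → 39 → 58 → 60 → 63 → 67 → 46 → 47 → 68 → 73; FIFO queue: [63, 45, 56, 58, 68, 60, 67, 39, 73, 47, 46]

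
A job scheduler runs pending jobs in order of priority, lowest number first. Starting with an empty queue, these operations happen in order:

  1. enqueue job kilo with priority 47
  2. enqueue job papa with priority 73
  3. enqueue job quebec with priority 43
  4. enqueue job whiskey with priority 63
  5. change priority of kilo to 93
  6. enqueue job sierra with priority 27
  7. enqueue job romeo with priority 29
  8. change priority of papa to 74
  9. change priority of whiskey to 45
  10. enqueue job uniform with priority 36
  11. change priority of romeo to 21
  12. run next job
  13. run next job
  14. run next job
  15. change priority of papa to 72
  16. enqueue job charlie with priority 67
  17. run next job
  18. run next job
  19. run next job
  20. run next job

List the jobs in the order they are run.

add kilo (priority 47) → {kilo:47}
add papa (priority 73) → {kilo:47, papa:73}
add quebec (priority 43) → {quebec:43, kilo:47, papa:73}
add whiskey (priority 63) → {quebec:43, kilo:47, whiskey:63, papa:73}
update kilo to priority 93 → {quebec:43, whiskey:63, papa:73, kilo:93}
add sierra (priority 27) → {sierra:27, quebec:43, whiskey:63, papa:73, kilo:93}
add romeo (priority 29) → {sierra:27, romeo:29, quebec:43, whiskey:63, papa:73, kilo:93}
update papa to priority 74 → {sierra:27, romeo:29, quebec:43, whiskey:63, papa:74, kilo:93}
update whiskey to priority 45 → {sierra:27, romeo:29, quebec:43, whiskey:45, papa:74, kilo:93}
add uniform (priority 36) → {sierra:27, romeo:29, uniform:36, quebec:43, whiskey:45, papa:74, kilo:93}
update romeo to priority 21 → {romeo:21, sierra:27, uniform:36, quebec:43, whiskey:45, papa:74, kilo:93}
run next job → romeo; now {sierra:27, uniform:36, quebec:43, whiskey:45, papa:74, kilo:93}
run next job → sierra; now {uniform:36, quebec:43, whiskey:45, papa:74, kilo:93}
run next job → uniform; now {quebec:43, whiskey:45, papa:74, kilo:93}
update papa to priority 72 → {quebec:43, whiskey:45, papa:72, kilo:93}
add charlie (priority 67) → {quebec:43, whiskey:45, charlie:67, papa:72, kilo:93}
run next job → quebec; now {whiskey:45, charlie:67, papa:72, kilo:93}
run next job → whiskey; now {charlie:67, papa:72, kilo:93}
run next job → charlie; now {papa:72, kilo:93}
run next job → papa; now {kilo:93}

romeo, sierra, uniform, quebec, whiskey, charlie, papa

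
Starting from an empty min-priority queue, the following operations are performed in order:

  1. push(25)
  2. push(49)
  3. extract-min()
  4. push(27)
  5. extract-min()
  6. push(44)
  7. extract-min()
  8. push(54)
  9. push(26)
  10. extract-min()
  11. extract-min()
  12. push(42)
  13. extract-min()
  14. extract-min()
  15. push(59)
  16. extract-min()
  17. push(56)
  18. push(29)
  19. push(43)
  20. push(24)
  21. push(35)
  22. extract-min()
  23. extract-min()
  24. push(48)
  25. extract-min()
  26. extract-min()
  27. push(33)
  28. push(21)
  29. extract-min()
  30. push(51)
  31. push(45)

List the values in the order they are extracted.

insert 25 → {25}
insert 49 → {25, 49}
extract-min → 25; now {49}
insert 27 → {27, 49}
extract-min → 27; now {49}
insert 44 → {44, 49}
extract-min → 44; now {49}
insert 54 → {49, 54}
insert 26 → {26, 49, 54}
extract-min → 26; now {49, 54}
extract-min → 49; now {54}
insert 42 → {42, 54}
extract-min → 42; now {54}
extract-min → 54; now {}
insert 59 → {59}
extract-min → 59; now {}
insert 56 → {56}
insert 29 → {29, 56}
insert 43 → {29, 43, 56}
insert 24 → {24, 29, 43, 56}
insert 35 → {24, 29, 35, 43, 56}
extract-min → 24; now {29, 35, 43, 56}
extract-min → 29; now {35, 43, 56}
insert 48 → {35, 43, 48, 56}
extract-min → 35; now {43, 48, 56}
extract-min → 43; now {48, 56}
insert 33 → {33, 48, 56}
insert 21 → {21, 33, 48, 56}
extract-min → 21; now {33, 48, 56}
insert 51 → {33, 48, 51, 56}
insert 45 → {33, 45, 48, 51, 56}

25, 27, 44, 26, 49, 42, 54, 59, 24, 29, 35, 43, 21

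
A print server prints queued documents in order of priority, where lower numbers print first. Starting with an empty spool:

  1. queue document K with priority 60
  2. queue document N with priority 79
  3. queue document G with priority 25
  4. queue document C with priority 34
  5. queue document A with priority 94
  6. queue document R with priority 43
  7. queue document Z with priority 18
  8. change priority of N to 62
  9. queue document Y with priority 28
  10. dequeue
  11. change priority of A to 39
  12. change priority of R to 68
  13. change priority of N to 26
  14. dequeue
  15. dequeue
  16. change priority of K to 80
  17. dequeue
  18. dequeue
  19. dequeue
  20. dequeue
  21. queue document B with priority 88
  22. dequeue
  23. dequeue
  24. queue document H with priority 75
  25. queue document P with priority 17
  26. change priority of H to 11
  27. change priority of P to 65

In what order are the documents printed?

add K (priority 60) → {K:60}
add N (priority 79) → {K:60, N:79}
add G (priority 25) → {G:25, K:60, N:79}
add C (priority 34) → {G:25, C:34, K:60, N:79}
add A (priority 94) → {G:25, C:34, K:60, N:79, A:94}
add R (priority 43) → {G:25, C:34, R:43, K:60, N:79, A:94}
add Z (priority 18) → {Z:18, G:25, C:34, R:43, K:60, N:79, A:94}
update N to priority 62 → {Z:18, G:25, C:34, R:43, K:60, N:62, A:94}
add Y (priority 28) → {Z:18, G:25, Y:28, C:34, R:43, K:60, N:62, A:94}
dequeue → Z; now {G:25, Y:28, C:34, R:43, K:60, N:62, A:94}
update A to priority 39 → {G:25, Y:28, C:34, A:39, R:43, K:60, N:62}
update R to priority 68 → {G:25, Y:28, C:34, A:39, K:60, N:62, R:68}
update N to priority 26 → {G:25, N:26, Y:28, C:34, A:39, K:60, R:68}
dequeue → G; now {N:26, Y:28, C:34, A:39, K:60, R:68}
dequeue → N; now {Y:28, C:34, A:39, K:60, R:68}
update K to priority 80 → {Y:28, C:34, A:39, R:68, K:80}
dequeue → Y; now {C:34, A:39, R:68, K:80}
dequeue → C; now {A:39, R:68, K:80}
dequeue → A; now {R:68, K:80}
dequeue → R; now {K:80}
add B (priority 88) → {K:80, B:88}
dequeue → K; now {B:88}
dequeue → B; now {}
add H (priority 75) → {H:75}
add P (priority 17) → {P:17, H:75}
update H to priority 11 → {H:11, P:17}
update P to priority 65 → {H:11, P:65}

Z, G, N, Y, C, A, R, K, B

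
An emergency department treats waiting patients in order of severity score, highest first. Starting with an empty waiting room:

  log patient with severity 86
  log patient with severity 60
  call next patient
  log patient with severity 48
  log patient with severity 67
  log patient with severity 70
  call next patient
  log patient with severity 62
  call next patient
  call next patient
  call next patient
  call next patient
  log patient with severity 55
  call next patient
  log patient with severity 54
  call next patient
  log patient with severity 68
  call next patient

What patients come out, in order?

86 → 70 → 67 → 62 → 60 → 48 → 55 → 54 → 68

insert 86 → {86}
insert 60 → {86, 60}
call next patient → 86; now {60}
insert 48 → {60, 48}
insert 67 → {67, 60, 48}
insert 70 → {70, 67, 60, 48}
call next patient → 70; now {67, 60, 48}
insert 62 → {67, 62, 60, 48}
call next patient → 67; now {62, 60, 48}
call next patient → 62; now {60, 48}
call next patient → 60; now {48}
call next patient → 48; now {}
insert 55 → {55}
call next patient → 55; now {}
insert 54 → {54}
call next patient → 54; now {}
insert 68 → {68}
call next patient → 68; now {}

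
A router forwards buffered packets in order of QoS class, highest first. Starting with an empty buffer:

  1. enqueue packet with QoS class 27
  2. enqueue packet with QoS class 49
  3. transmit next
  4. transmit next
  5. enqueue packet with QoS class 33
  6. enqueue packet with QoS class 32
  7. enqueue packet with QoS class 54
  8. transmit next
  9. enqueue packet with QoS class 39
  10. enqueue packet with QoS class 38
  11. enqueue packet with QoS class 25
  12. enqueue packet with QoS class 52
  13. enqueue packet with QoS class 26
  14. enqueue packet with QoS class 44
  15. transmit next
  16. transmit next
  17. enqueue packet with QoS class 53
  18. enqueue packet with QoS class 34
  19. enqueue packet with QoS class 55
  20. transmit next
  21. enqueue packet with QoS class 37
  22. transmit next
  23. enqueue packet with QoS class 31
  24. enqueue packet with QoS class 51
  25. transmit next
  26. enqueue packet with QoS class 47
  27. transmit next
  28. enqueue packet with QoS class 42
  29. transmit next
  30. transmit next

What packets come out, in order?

49 → 27 → 54 → 52 → 44 → 55 → 53 → 51 → 47 → 42 → 39

insert 27 → {27}
insert 49 → {49, 27}
transmit next → 49; now {27}
transmit next → 27; now {}
insert 33 → {33}
insert 32 → {33, 32}
insert 54 → {54, 33, 32}
transmit next → 54; now {33, 32}
insert 39 → {39, 33, 32}
insert 38 → {39, 38, 33, 32}
insert 25 → {39, 38, 33, 32, 25}
insert 52 → {52, 39, 38, 33, 32, 25}
insert 26 → {52, 39, 38, 33, 32, 26, 25}
insert 44 → {52, 44, 39, 38, 33, 32, 26, 25}
transmit next → 52; now {44, 39, 38, 33, 32, 26, 25}
transmit next → 44; now {39, 38, 33, 32, 26, 25}
insert 53 → {53, 39, 38, 33, 32, 26, 25}
insert 34 → {53, 39, 38, 34, 33, 32, 26, 25}
insert 55 → {55, 53, 39, 38, 34, 33, 32, 26, 25}
transmit next → 55; now {53, 39, 38, 34, 33, 32, 26, 25}
insert 37 → {53, 39, 38, 37, 34, 33, 32, 26, 25}
transmit next → 53; now {39, 38, 37, 34, 33, 32, 26, 25}
insert 31 → {39, 38, 37, 34, 33, 32, 31, 26, 25}
insert 51 → {51, 39, 38, 37, 34, 33, 32, 31, 26, 25}
transmit next → 51; now {39, 38, 37, 34, 33, 32, 31, 26, 25}
insert 47 → {47, 39, 38, 37, 34, 33, 32, 31, 26, 25}
transmit next → 47; now {39, 38, 37, 34, 33, 32, 31, 26, 25}
insert 42 → {42, 39, 38, 37, 34, 33, 32, 31, 26, 25}
transmit next → 42; now {39, 38, 37, 34, 33, 32, 31, 26, 25}
transmit next → 39; now {38, 37, 34, 33, 32, 31, 26, 25}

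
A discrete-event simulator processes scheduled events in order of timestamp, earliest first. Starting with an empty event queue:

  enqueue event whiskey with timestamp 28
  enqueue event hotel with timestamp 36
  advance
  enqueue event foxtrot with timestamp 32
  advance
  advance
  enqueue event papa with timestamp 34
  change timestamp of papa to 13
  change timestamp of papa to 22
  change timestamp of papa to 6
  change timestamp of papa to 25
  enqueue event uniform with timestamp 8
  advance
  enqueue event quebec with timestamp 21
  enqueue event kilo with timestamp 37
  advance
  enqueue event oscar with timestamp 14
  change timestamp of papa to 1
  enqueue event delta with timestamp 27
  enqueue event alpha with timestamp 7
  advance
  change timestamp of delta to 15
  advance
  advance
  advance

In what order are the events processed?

add whiskey (timestamp 28) → {whiskey:28}
add hotel (timestamp 36) → {whiskey:28, hotel:36}
advance → whiskey; now {hotel:36}
add foxtrot (timestamp 32) → {foxtrot:32, hotel:36}
advance → foxtrot; now {hotel:36}
advance → hotel; now {}
add papa (timestamp 34) → {papa:34}
update papa to timestamp 13 → {papa:13}
update papa to timestamp 22 → {papa:22}
update papa to timestamp 6 → {papa:6}
update papa to timestamp 25 → {papa:25}
add uniform (timestamp 8) → {uniform:8, papa:25}
advance → uniform; now {papa:25}
add quebec (timestamp 21) → {quebec:21, papa:25}
add kilo (timestamp 37) → {quebec:21, papa:25, kilo:37}
advance → quebec; now {papa:25, kilo:37}
add oscar (timestamp 14) → {oscar:14, papa:25, kilo:37}
update papa to timestamp 1 → {papa:1, oscar:14, kilo:37}
add delta (timestamp 27) → {papa:1, oscar:14, delta:27, kilo:37}
add alpha (timestamp 7) → {papa:1, alpha:7, oscar:14, delta:27, kilo:37}
advance → papa; now {alpha:7, oscar:14, delta:27, kilo:37}
update delta to timestamp 15 → {alpha:7, oscar:14, delta:15, kilo:37}
advance → alpha; now {oscar:14, delta:15, kilo:37}
advance → oscar; now {delta:15, kilo:37}
advance → delta; now {kilo:37}

[whiskey, foxtrot, hotel, uniform, quebec, papa, alpha, oscar, delta]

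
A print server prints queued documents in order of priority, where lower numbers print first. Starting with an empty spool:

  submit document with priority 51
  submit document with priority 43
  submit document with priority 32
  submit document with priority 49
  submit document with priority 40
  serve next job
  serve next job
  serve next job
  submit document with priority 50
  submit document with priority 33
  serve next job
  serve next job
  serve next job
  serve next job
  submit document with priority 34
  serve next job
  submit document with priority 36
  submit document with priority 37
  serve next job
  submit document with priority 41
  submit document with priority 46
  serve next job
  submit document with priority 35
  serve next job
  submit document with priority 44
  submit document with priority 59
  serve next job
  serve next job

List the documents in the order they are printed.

32, 40, 43, 33, 49, 50, 51, 34, 36, 37, 35, 41, 44

insert 51 → {51}
insert 43 → {43, 51}
insert 32 → {32, 43, 51}
insert 49 → {32, 43, 49, 51}
insert 40 → {32, 40, 43, 49, 51}
serve next job → 32; now {40, 43, 49, 51}
serve next job → 40; now {43, 49, 51}
serve next job → 43; now {49, 51}
insert 50 → {49, 50, 51}
insert 33 → {33, 49, 50, 51}
serve next job → 33; now {49, 50, 51}
serve next job → 49; now {50, 51}
serve next job → 50; now {51}
serve next job → 51; now {}
insert 34 → {34}
serve next job → 34; now {}
insert 36 → {36}
insert 37 → {36, 37}
serve next job → 36; now {37}
insert 41 → {37, 41}
insert 46 → {37, 41, 46}
serve next job → 37; now {41, 46}
insert 35 → {35, 41, 46}
serve next job → 35; now {41, 46}
insert 44 → {41, 44, 46}
insert 59 → {41, 44, 46, 59}
serve next job → 41; now {44, 46, 59}
serve next job → 44; now {46, 59}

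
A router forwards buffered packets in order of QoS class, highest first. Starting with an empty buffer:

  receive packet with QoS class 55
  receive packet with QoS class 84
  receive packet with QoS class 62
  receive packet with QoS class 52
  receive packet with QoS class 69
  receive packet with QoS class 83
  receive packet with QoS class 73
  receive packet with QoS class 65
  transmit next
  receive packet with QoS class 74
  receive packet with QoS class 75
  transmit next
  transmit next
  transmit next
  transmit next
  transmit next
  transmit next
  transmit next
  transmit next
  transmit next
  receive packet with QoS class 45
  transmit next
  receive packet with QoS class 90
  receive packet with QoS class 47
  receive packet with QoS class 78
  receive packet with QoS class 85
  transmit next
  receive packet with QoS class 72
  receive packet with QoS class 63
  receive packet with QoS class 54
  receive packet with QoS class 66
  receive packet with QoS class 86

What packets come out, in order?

84 → 83 → 75 → 74 → 73 → 69 → 65 → 62 → 55 → 52 → 45 → 90

insert 55 → {55}
insert 84 → {84, 55}
insert 62 → {84, 62, 55}
insert 52 → {84, 62, 55, 52}
insert 69 → {84, 69, 62, 55, 52}
insert 83 → {84, 83, 69, 62, 55, 52}
insert 73 → {84, 83, 73, 69, 62, 55, 52}
insert 65 → {84, 83, 73, 69, 65, 62, 55, 52}
transmit next → 84; now {83, 73, 69, 65, 62, 55, 52}
insert 74 → {83, 74, 73, 69, 65, 62, 55, 52}
insert 75 → {83, 75, 74, 73, 69, 65, 62, 55, 52}
transmit next → 83; now {75, 74, 73, 69, 65, 62, 55, 52}
transmit next → 75; now {74, 73, 69, 65, 62, 55, 52}
transmit next → 74; now {73, 69, 65, 62, 55, 52}
transmit next → 73; now {69, 65, 62, 55, 52}
transmit next → 69; now {65, 62, 55, 52}
transmit next → 65; now {62, 55, 52}
transmit next → 62; now {55, 52}
transmit next → 55; now {52}
transmit next → 52; now {}
insert 45 → {45}
transmit next → 45; now {}
insert 90 → {90}
insert 47 → {90, 47}
insert 78 → {90, 78, 47}
insert 85 → {90, 85, 78, 47}
transmit next → 90; now {85, 78, 47}
insert 72 → {85, 78, 72, 47}
insert 63 → {85, 78, 72, 63, 47}
insert 54 → {85, 78, 72, 63, 54, 47}
insert 66 → {85, 78, 72, 66, 63, 54, 47}
insert 86 → {86, 85, 78, 72, 66, 63, 54, 47}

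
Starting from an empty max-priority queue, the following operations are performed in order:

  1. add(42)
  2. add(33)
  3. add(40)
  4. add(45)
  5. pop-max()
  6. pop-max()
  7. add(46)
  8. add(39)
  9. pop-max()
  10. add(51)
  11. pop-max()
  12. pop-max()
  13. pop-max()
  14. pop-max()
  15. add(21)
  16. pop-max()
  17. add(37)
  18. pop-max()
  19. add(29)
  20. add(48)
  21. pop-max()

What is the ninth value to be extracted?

insert 42 → {42}
insert 33 → {42, 33}
insert 40 → {42, 40, 33}
insert 45 → {45, 42, 40, 33}
pop-max → 45; now {42, 40, 33}
pop-max → 42; now {40, 33}
insert 46 → {46, 40, 33}
insert 39 → {46, 40, 39, 33}
pop-max → 46; now {40, 39, 33}
insert 51 → {51, 40, 39, 33}
pop-max → 51; now {40, 39, 33}
pop-max → 40; now {39, 33}
pop-max → 39; now {33}
pop-max → 33; now {}
insert 21 → {21}
pop-max → 21; now {}
insert 37 → {37}
pop-max → 37; now {}
insert 29 → {29}
insert 48 → {48, 29}
pop-max → 48; now {29}

37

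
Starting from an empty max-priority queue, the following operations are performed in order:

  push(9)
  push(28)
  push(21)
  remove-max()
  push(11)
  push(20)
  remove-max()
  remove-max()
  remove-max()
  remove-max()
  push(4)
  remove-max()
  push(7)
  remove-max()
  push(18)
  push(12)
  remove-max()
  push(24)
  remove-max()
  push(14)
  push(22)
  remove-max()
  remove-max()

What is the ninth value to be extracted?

insert 9 → {9}
insert 28 → {28, 9}
insert 21 → {28, 21, 9}
remove-max → 28; now {21, 9}
insert 11 → {21, 11, 9}
insert 20 → {21, 20, 11, 9}
remove-max → 21; now {20, 11, 9}
remove-max → 20; now {11, 9}
remove-max → 11; now {9}
remove-max → 9; now {}
insert 4 → {4}
remove-max → 4; now {}
insert 7 → {7}
remove-max → 7; now {}
insert 18 → {18}
insert 12 → {18, 12}
remove-max → 18; now {12}
insert 24 → {24, 12}
remove-max → 24; now {12}
insert 14 → {14, 12}
insert 22 → {22, 14, 12}
remove-max → 22; now {14, 12}
remove-max → 14; now {12}

24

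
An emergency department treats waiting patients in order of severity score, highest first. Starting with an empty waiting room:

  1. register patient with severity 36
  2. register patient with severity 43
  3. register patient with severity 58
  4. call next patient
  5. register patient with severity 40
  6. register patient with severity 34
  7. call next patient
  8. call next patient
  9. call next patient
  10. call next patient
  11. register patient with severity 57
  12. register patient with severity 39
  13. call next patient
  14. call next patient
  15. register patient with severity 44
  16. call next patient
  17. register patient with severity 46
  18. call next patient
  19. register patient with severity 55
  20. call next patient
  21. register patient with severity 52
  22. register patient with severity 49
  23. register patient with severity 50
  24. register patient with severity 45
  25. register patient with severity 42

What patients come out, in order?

insert 36 → {36}
insert 43 → {43, 36}
insert 58 → {58, 43, 36}
call next patient → 58; now {43, 36}
insert 40 → {43, 40, 36}
insert 34 → {43, 40, 36, 34}
call next patient → 43; now {40, 36, 34}
call next patient → 40; now {36, 34}
call next patient → 36; now {34}
call next patient → 34; now {}
insert 57 → {57}
insert 39 → {57, 39}
call next patient → 57; now {39}
call next patient → 39; now {}
insert 44 → {44}
call next patient → 44; now {}
insert 46 → {46}
call next patient → 46; now {}
insert 55 → {55}
call next patient → 55; now {}
insert 52 → {52}
insert 49 → {52, 49}
insert 50 → {52, 50, 49}
insert 45 → {52, 50, 49, 45}
insert 42 → {52, 50, 49, 45, 42}

58 → 43 → 40 → 36 → 34 → 57 → 39 → 44 → 46 → 55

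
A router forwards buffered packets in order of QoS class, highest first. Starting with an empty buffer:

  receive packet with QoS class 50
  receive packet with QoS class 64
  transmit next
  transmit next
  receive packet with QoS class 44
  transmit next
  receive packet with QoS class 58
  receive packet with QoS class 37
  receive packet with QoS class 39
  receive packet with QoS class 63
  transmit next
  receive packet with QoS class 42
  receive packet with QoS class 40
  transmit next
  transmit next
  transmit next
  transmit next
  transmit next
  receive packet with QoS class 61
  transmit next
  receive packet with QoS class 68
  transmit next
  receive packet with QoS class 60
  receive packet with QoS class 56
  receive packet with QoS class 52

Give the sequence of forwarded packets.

insert 50 → {50}
insert 64 → {64, 50}
transmit next → 64; now {50}
transmit next → 50; now {}
insert 44 → {44}
transmit next → 44; now {}
insert 58 → {58}
insert 37 → {58, 37}
insert 39 → {58, 39, 37}
insert 63 → {63, 58, 39, 37}
transmit next → 63; now {58, 39, 37}
insert 42 → {58, 42, 39, 37}
insert 40 → {58, 42, 40, 39, 37}
transmit next → 58; now {42, 40, 39, 37}
transmit next → 42; now {40, 39, 37}
transmit next → 40; now {39, 37}
transmit next → 39; now {37}
transmit next → 37; now {}
insert 61 → {61}
transmit next → 61; now {}
insert 68 → {68}
transmit next → 68; now {}
insert 60 → {60}
insert 56 → {60, 56}
insert 52 → {60, 56, 52}

[64, 50, 44, 63, 58, 42, 40, 39, 37, 61, 68]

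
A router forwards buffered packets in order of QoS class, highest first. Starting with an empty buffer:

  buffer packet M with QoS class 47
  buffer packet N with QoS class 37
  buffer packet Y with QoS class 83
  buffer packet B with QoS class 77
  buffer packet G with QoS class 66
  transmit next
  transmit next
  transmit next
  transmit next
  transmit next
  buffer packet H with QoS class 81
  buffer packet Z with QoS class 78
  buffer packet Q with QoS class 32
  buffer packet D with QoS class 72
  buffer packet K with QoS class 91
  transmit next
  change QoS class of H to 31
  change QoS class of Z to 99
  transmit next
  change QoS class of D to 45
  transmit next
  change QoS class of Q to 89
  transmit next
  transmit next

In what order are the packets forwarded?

Y → B → G → M → N → K → Z → D → Q → H

add M (QoS class 47) → {M:47}
add N (QoS class 37) → {M:47, N:37}
add Y (QoS class 83) → {Y:83, M:47, N:37}
add B (QoS class 77) → {Y:83, B:77, M:47, N:37}
add G (QoS class 66) → {Y:83, B:77, G:66, M:47, N:37}
transmit next → Y; now {B:77, G:66, M:47, N:37}
transmit next → B; now {G:66, M:47, N:37}
transmit next → G; now {M:47, N:37}
transmit next → M; now {N:37}
transmit next → N; now {}
add H (QoS class 81) → {H:81}
add Z (QoS class 78) → {H:81, Z:78}
add Q (QoS class 32) → {H:81, Z:78, Q:32}
add D (QoS class 72) → {H:81, Z:78, D:72, Q:32}
add K (QoS class 91) → {K:91, H:81, Z:78, D:72, Q:32}
transmit next → K; now {H:81, Z:78, D:72, Q:32}
update H to QoS class 31 → {Z:78, D:72, Q:32, H:31}
update Z to QoS class 99 → {Z:99, D:72, Q:32, H:31}
transmit next → Z; now {D:72, Q:32, H:31}
update D to QoS class 45 → {D:45, Q:32, H:31}
transmit next → D; now {Q:32, H:31}
update Q to QoS class 89 → {Q:89, H:31}
transmit next → Q; now {H:31}
transmit next → H; now {}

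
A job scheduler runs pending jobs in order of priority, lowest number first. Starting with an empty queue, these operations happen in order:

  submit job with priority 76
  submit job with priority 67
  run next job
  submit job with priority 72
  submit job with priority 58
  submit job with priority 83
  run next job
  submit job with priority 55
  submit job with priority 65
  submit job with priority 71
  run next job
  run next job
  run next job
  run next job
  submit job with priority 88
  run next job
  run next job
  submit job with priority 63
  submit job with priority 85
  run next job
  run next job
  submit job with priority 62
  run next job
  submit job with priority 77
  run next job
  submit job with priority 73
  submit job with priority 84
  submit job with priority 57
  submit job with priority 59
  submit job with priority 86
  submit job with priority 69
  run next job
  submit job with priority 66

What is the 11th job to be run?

62

insert 76 → {76}
insert 67 → {67, 76}
run next job → 67; now {76}
insert 72 → {72, 76}
insert 58 → {58, 72, 76}
insert 83 → {58, 72, 76, 83}
run next job → 58; now {72, 76, 83}
insert 55 → {55, 72, 76, 83}
insert 65 → {55, 65, 72, 76, 83}
insert 71 → {55, 65, 71, 72, 76, 83}
run next job → 55; now {65, 71, 72, 76, 83}
run next job → 65; now {71, 72, 76, 83}
run next job → 71; now {72, 76, 83}
run next job → 72; now {76, 83}
insert 88 → {76, 83, 88}
run next job → 76; now {83, 88}
run next job → 83; now {88}
insert 63 → {63, 88}
insert 85 → {63, 85, 88}
run next job → 63; now {85, 88}
run next job → 85; now {88}
insert 62 → {62, 88}
run next job → 62; now {88}
insert 77 → {77, 88}
run next job → 77; now {88}
insert 73 → {73, 88}
insert 84 → {73, 84, 88}
insert 57 → {57, 73, 84, 88}
insert 59 → {57, 59, 73, 84, 88}
insert 86 → {57, 59, 73, 84, 86, 88}
insert 69 → {57, 59, 69, 73, 84, 86, 88}
run next job → 57; now {59, 69, 73, 84, 86, 88}
insert 66 → {59, 66, 69, 73, 84, 86, 88}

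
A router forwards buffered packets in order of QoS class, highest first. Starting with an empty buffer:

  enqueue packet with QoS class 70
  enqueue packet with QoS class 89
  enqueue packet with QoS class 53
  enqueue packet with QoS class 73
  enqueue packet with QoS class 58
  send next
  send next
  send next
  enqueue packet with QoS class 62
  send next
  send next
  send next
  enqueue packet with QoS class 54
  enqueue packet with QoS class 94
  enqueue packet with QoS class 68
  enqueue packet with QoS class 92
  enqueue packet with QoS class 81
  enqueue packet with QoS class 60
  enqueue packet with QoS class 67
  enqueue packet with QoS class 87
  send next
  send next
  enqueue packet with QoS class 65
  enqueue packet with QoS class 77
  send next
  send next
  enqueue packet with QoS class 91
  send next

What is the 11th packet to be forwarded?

insert 70 → {70}
insert 89 → {89, 70}
insert 53 → {89, 70, 53}
insert 73 → {89, 73, 70, 53}
insert 58 → {89, 73, 70, 58, 53}
send next → 89; now {73, 70, 58, 53}
send next → 73; now {70, 58, 53}
send next → 70; now {58, 53}
insert 62 → {62, 58, 53}
send next → 62; now {58, 53}
send next → 58; now {53}
send next → 53; now {}
insert 54 → {54}
insert 94 → {94, 54}
insert 68 → {94, 68, 54}
insert 92 → {94, 92, 68, 54}
insert 81 → {94, 92, 81, 68, 54}
insert 60 → {94, 92, 81, 68, 60, 54}
insert 67 → {94, 92, 81, 68, 67, 60, 54}
insert 87 → {94, 92, 87, 81, 68, 67, 60, 54}
send next → 94; now {92, 87, 81, 68, 67, 60, 54}
send next → 92; now {87, 81, 68, 67, 60, 54}
insert 65 → {87, 81, 68, 67, 65, 60, 54}
insert 77 → {87, 81, 77, 68, 67, 65, 60, 54}
send next → 87; now {81, 77, 68, 67, 65, 60, 54}
send next → 81; now {77, 68, 67, 65, 60, 54}
insert 91 → {91, 77, 68, 67, 65, 60, 54}
send next → 91; now {77, 68, 67, 65, 60, 54}

91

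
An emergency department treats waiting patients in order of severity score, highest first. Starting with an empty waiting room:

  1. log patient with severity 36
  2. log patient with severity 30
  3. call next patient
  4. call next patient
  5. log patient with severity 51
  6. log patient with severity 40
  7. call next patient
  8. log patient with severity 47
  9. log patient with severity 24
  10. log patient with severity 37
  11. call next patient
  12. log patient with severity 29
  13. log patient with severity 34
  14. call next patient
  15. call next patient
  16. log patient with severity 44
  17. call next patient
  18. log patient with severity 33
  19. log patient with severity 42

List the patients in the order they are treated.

[36, 30, 51, 47, 40, 37, 44]

insert 36 → {36}
insert 30 → {36, 30}
call next patient → 36; now {30}
call next patient → 30; now {}
insert 51 → {51}
insert 40 → {51, 40}
call next patient → 51; now {40}
insert 47 → {47, 40}
insert 24 → {47, 40, 24}
insert 37 → {47, 40, 37, 24}
call next patient → 47; now {40, 37, 24}
insert 29 → {40, 37, 29, 24}
insert 34 → {40, 37, 34, 29, 24}
call next patient → 40; now {37, 34, 29, 24}
call next patient → 37; now {34, 29, 24}
insert 44 → {44, 34, 29, 24}
call next patient → 44; now {34, 29, 24}
insert 33 → {34, 33, 29, 24}
insert 42 → {42, 34, 33, 29, 24}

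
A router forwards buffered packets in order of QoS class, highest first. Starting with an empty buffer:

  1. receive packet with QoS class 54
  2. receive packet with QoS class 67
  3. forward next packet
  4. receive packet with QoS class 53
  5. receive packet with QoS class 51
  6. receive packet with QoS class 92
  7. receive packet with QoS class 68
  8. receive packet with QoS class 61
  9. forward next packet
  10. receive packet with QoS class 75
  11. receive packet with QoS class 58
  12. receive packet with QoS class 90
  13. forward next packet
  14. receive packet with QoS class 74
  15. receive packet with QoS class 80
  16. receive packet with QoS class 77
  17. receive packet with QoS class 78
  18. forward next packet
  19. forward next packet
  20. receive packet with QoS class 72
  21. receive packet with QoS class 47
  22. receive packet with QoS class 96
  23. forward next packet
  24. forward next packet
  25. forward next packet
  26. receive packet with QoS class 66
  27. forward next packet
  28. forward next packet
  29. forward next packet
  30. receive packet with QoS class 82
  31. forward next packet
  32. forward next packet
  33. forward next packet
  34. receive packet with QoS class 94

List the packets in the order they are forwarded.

[67, 92, 90, 80, 78, 96, 77, 75, 74, 72, 68, 82, 66, 61]

insert 54 → {54}
insert 67 → {67, 54}
forward next packet → 67; now {54}
insert 53 → {54, 53}
insert 51 → {54, 53, 51}
insert 92 → {92, 54, 53, 51}
insert 68 → {92, 68, 54, 53, 51}
insert 61 → {92, 68, 61, 54, 53, 51}
forward next packet → 92; now {68, 61, 54, 53, 51}
insert 75 → {75, 68, 61, 54, 53, 51}
insert 58 → {75, 68, 61, 58, 54, 53, 51}
insert 90 → {90, 75, 68, 61, 58, 54, 53, 51}
forward next packet → 90; now {75, 68, 61, 58, 54, 53, 51}
insert 74 → {75, 74, 68, 61, 58, 54, 53, 51}
insert 80 → {80, 75, 74, 68, 61, 58, 54, 53, 51}
insert 77 → {80, 77, 75, 74, 68, 61, 58, 54, 53, 51}
insert 78 → {80, 78, 77, 75, 74, 68, 61, 58, 54, 53, 51}
forward next packet → 80; now {78, 77, 75, 74, 68, 61, 58, 54, 53, 51}
forward next packet → 78; now {77, 75, 74, 68, 61, 58, 54, 53, 51}
insert 72 → {77, 75, 74, 72, 68, 61, 58, 54, 53, 51}
insert 47 → {77, 75, 74, 72, 68, 61, 58, 54, 53, 51, 47}
insert 96 → {96, 77, 75, 74, 72, 68, 61, 58, 54, 53, 51, 47}
forward next packet → 96; now {77, 75, 74, 72, 68, 61, 58, 54, 53, 51, 47}
forward next packet → 77; now {75, 74, 72, 68, 61, 58, 54, 53, 51, 47}
forward next packet → 75; now {74, 72, 68, 61, 58, 54, 53, 51, 47}
insert 66 → {74, 72, 68, 66, 61, 58, 54, 53, 51, 47}
forward next packet → 74; now {72, 68, 66, 61, 58, 54, 53, 51, 47}
forward next packet → 72; now {68, 66, 61, 58, 54, 53, 51, 47}
forward next packet → 68; now {66, 61, 58, 54, 53, 51, 47}
insert 82 → {82, 66, 61, 58, 54, 53, 51, 47}
forward next packet → 82; now {66, 61, 58, 54, 53, 51, 47}
forward next packet → 66; now {61, 58, 54, 53, 51, 47}
forward next packet → 61; now {58, 54, 53, 51, 47}
insert 94 → {94, 58, 54, 53, 51, 47}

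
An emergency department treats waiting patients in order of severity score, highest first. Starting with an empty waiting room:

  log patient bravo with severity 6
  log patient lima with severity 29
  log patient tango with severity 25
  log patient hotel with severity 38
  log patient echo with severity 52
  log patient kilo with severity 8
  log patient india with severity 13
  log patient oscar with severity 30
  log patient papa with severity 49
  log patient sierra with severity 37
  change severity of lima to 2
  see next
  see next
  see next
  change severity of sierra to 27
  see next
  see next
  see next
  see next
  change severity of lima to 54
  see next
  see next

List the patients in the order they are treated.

echo, papa, hotel, oscar, sierra, tango, india, lima, kilo

add bravo (severity 6) → {bravo:6}
add lima (severity 29) → {lima:29, bravo:6}
add tango (severity 25) → {lima:29, tango:25, bravo:6}
add hotel (severity 38) → {hotel:38, lima:29, tango:25, bravo:6}
add echo (severity 52) → {echo:52, hotel:38, lima:29, tango:25, bravo:6}
add kilo (severity 8) → {echo:52, hotel:38, lima:29, tango:25, kilo:8, bravo:6}
add india (severity 13) → {echo:52, hotel:38, lima:29, tango:25, india:13, kilo:8, bravo:6}
add oscar (severity 30) → {echo:52, hotel:38, oscar:30, lima:29, tango:25, india:13, kilo:8, bravo:6}
add papa (severity 49) → {echo:52, papa:49, hotel:38, oscar:30, lima:29, tango:25, india:13, kilo:8, bravo:6}
add sierra (severity 37) → {echo:52, papa:49, hotel:38, sierra:37, oscar:30, lima:29, tango:25, india:13, kilo:8, bravo:6}
update lima to severity 2 → {echo:52, papa:49, hotel:38, sierra:37, oscar:30, tango:25, india:13, kilo:8, bravo:6, lima:2}
see next → echo; now {papa:49, hotel:38, sierra:37, oscar:30, tango:25, india:13, kilo:8, bravo:6, lima:2}
see next → papa; now {hotel:38, sierra:37, oscar:30, tango:25, india:13, kilo:8, bravo:6, lima:2}
see next → hotel; now {sierra:37, oscar:30, tango:25, india:13, kilo:8, bravo:6, lima:2}
update sierra to severity 27 → {oscar:30, sierra:27, tango:25, india:13, kilo:8, bravo:6, lima:2}
see next → oscar; now {sierra:27, tango:25, india:13, kilo:8, bravo:6, lima:2}
see next → sierra; now {tango:25, india:13, kilo:8, bravo:6, lima:2}
see next → tango; now {india:13, kilo:8, bravo:6, lima:2}
see next → india; now {kilo:8, bravo:6, lima:2}
update lima to severity 54 → {lima:54, kilo:8, bravo:6}
see next → lima; now {kilo:8, bravo:6}
see next → kilo; now {bravo:6}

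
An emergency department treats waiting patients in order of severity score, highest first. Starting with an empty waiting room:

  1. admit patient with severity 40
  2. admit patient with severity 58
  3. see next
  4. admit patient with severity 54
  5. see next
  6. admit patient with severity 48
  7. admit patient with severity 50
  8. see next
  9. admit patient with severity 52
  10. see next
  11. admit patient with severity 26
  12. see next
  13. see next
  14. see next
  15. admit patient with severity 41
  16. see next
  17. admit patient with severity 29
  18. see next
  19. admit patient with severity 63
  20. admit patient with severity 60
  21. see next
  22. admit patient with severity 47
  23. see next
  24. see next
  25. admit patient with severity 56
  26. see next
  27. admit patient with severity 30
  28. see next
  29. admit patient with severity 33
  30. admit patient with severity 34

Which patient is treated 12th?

47

insert 40 → {40}
insert 58 → {58, 40}
see next → 58; now {40}
insert 54 → {54, 40}
see next → 54; now {40}
insert 48 → {48, 40}
insert 50 → {50, 48, 40}
see next → 50; now {48, 40}
insert 52 → {52, 48, 40}
see next → 52; now {48, 40}
insert 26 → {48, 40, 26}
see next → 48; now {40, 26}
see next → 40; now {26}
see next → 26; now {}
insert 41 → {41}
see next → 41; now {}
insert 29 → {29}
see next → 29; now {}
insert 63 → {63}
insert 60 → {63, 60}
see next → 63; now {60}
insert 47 → {60, 47}
see next → 60; now {47}
see next → 47; now {}
insert 56 → {56}
see next → 56; now {}
insert 30 → {30}
see next → 30; now {}
insert 33 → {33}
insert 34 → {34, 33}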